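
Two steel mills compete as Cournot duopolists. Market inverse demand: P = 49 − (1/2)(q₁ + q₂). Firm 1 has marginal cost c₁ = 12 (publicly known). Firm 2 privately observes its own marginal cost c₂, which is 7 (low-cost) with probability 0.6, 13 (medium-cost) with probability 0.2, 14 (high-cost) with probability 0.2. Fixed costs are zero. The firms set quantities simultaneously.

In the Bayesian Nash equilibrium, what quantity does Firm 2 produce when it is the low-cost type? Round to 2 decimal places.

30.47

Type-c best response for Firm 2: q₂(c) = (49 − c) − q₁/2.
Firm 1 maximizes expected profit; its first-order condition is 49 − q₁ − (1/2)E[q₂] − 12 = 0.
Substituting E[q₂] and solving: E[c₂] = 9.6, so q₁ = (49 − 2·12 + 9.6)/(3/2) = 23.0667.
q₂(low-cost) = (49 − 7 − (1/2)·23.0667) = 30.4667.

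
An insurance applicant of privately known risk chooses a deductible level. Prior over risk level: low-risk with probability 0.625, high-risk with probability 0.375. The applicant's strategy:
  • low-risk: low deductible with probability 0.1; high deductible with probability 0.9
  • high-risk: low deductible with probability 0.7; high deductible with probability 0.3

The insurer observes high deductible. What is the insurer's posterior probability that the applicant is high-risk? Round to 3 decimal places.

0.167

P(high deductible) = 0.625·0.9 + 0.375·0.3 = 0.675
P(high-risk | high deductible) = (0.375·0.3) / 0.675 = 0.1125 / 0.675 = 0.166667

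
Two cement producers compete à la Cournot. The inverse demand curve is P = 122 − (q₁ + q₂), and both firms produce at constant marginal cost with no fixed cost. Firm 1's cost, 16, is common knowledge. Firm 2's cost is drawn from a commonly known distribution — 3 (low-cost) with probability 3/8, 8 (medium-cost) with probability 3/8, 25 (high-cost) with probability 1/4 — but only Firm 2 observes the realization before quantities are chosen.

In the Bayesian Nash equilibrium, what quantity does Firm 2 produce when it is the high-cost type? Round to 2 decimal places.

31.77

Each type of Firm 2 best-responds to q₁; Firm 1 best-responds to the expected q₂ over Firm 2's types.
Firm 2 with cost c maximizes (122 − (q₁+q₂) − c)·q₂, giving q₂(c) = (122 − c − q₁)/2.
E[c₂] = 3/8·3 + 3/8·8 + 1/4·25 = 10.375
Firm 1's FOC against E[q₂] yields q₁ = (122 − 2·16 + E[c₂])/3 = (122 − 32 + 10.375)/3 = 33.4583.
q₂(high-cost) = (122 − 25 − 33.4583)/2 = 31.7708.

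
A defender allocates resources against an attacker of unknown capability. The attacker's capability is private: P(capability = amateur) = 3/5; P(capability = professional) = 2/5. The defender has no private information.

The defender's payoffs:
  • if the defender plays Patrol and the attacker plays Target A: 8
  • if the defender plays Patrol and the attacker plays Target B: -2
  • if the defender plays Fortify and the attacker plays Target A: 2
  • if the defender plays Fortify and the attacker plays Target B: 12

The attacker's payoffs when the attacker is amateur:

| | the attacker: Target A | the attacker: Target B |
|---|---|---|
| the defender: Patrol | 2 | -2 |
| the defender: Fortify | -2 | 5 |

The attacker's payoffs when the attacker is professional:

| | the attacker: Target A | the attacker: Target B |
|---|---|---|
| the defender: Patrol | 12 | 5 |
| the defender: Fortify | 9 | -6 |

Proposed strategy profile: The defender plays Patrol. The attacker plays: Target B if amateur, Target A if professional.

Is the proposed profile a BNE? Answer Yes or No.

No

The defender plays Patrol: E[Patrol] = 3/5·(-2) + 2/5·(8) = 2; E[Fortify] = 8. Not best-responding. ✗
The attacker (capability amateur), facing Patrol: Target A gives 2, Target B gives -2. Proposed Target B is not best — profitable deviation exists. ✗
The attacker (capability professional), facing Patrol: Target A gives 12, Target B gives 5. Proposed Target A is best. ✓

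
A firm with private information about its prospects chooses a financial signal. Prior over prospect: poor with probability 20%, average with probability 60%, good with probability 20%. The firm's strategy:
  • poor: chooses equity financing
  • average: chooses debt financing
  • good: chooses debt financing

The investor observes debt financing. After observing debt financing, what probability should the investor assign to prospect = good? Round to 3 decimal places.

P(debt financing) = 0.2·0 + 0.6·1 + 0.2·1 = 0.8
P(good | debt financing) = (0.2·1) / 0.8 = 0.2 / 0.8 = 0.25

0.250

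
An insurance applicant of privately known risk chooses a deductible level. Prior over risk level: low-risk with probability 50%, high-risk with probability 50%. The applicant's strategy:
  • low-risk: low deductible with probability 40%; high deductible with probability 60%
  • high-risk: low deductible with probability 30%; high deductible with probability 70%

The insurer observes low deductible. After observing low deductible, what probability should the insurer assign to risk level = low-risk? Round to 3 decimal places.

P(low deductible) = 0.5·0.4 + 0.5·0.3 = 0.35
P(low-risk | low deductible) = (0.5·0.4) / 0.35 = 0.2 / 0.35 = 0.571429

0.571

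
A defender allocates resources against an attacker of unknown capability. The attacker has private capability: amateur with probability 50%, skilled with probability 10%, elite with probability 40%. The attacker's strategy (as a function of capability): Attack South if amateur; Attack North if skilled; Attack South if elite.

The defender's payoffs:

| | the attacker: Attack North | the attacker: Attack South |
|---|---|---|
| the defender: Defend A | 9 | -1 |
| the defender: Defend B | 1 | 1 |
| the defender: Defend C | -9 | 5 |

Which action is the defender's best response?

Defend C

E[Defend A] = 0.5·(-1) + 0.1·(9) + 0.4·(-1) = 0
E[Defend B] = 0.5·(1) + 0.1·(1) + 0.4·(1) = 1
E[Defend C] = 0.5·(5) + 0.1·(-9) + 0.4·(5) = 3.6
Best response: Defend C (3.6 is the largest).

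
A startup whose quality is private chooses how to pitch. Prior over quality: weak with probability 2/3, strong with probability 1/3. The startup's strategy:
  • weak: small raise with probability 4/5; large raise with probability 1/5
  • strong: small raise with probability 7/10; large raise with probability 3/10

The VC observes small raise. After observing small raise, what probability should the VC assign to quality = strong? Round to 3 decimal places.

0.304

P(small raise) = (2/3)·(4/5) + (1/3)·(7/10) = 23/30
P(strong | small raise) = ((1/3)·(7/10)) / (23/30) = (7/30) / (23/30) = 7/23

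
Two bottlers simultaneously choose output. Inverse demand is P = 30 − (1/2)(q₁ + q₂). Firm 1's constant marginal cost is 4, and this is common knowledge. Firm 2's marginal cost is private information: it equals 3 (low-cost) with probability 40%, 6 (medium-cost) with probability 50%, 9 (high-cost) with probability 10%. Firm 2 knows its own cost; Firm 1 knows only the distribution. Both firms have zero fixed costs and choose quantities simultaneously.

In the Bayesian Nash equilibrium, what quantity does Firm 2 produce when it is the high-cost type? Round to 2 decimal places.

11.97

Type-c best response for Firm 2: q₂(c) = (30 − c) − q₁/2.
Firm 1 maximizes expected profit; its first-order condition is 30 − q₁ − (1/2)E[q₂] − 4 = 0.
Substituting E[q₂] and solving: E[c₂] = 5.1, so q₁ = (30 − 2·4 + 5.1)/(3/2) = 18.0667.
q₂(high-cost) = (30 − 9 − (1/2)·18.0667) = 11.9667.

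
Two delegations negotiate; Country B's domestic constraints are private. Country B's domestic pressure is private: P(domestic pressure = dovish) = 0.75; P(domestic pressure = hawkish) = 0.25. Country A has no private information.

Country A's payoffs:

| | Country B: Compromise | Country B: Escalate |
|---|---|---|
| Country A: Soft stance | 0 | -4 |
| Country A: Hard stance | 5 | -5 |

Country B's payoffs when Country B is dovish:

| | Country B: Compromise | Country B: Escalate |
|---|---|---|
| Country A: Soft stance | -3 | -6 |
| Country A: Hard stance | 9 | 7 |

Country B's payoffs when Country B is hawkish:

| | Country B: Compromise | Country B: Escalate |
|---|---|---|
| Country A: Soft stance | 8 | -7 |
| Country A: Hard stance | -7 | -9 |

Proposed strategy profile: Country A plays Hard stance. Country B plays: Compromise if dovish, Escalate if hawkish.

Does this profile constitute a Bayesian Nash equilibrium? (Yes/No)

No

Country A plays Hard stance: E[Hard stance] = 0.75·(5) + 0.25·(-5) = 2.5; E[Soft stance] = -1. Best-responding. ✓
Country B (domestic pressure dovish), facing Hard stance: Compromise gives 9, Escalate gives 7. Proposed Compromise is best. ✓
Country B (domestic pressure hawkish), facing Hard stance: Compromise gives -7, Escalate gives -9. Proposed Escalate is not best — profitable deviation exists. ✗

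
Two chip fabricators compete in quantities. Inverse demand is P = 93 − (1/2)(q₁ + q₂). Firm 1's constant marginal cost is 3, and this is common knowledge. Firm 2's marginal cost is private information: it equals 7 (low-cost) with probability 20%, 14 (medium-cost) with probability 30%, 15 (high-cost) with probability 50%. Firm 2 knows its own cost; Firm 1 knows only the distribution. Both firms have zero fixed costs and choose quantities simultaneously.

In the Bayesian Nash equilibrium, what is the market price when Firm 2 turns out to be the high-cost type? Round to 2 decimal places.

Firm 2 with cost c maximizes (93 − (1/2)(q₁+q₂) − c)·q₂, giving q₂(c) = (93 − c − (1/2)q₁).
E[c₂] = 0.2·7 + 0.3·14 + 0.5·15 = 13.1
Firm 1's FOC against E[q₂] yields q₁ = (93 − 2·3 + E[c₂])/(3/2) = (93 − 6 + 13.1)/(3/2) = 66.7333.
q₂(high-cost) = 44.6333, so P = 93 − (1/2)·(66.7333 + 44.6333) = 37.3167.

37.32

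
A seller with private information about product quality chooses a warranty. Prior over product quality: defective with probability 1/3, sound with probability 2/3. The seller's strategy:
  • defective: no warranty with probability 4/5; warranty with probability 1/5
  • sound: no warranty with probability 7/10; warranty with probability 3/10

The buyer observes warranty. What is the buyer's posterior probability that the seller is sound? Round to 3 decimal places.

0.750

P(warranty) = (1/3)·(1/5) + (2/3)·(3/10) = 4/15
P(sound | warranty) = ((2/3)·(3/10)) / (4/15) = (1/5) / (4/15) = 3/4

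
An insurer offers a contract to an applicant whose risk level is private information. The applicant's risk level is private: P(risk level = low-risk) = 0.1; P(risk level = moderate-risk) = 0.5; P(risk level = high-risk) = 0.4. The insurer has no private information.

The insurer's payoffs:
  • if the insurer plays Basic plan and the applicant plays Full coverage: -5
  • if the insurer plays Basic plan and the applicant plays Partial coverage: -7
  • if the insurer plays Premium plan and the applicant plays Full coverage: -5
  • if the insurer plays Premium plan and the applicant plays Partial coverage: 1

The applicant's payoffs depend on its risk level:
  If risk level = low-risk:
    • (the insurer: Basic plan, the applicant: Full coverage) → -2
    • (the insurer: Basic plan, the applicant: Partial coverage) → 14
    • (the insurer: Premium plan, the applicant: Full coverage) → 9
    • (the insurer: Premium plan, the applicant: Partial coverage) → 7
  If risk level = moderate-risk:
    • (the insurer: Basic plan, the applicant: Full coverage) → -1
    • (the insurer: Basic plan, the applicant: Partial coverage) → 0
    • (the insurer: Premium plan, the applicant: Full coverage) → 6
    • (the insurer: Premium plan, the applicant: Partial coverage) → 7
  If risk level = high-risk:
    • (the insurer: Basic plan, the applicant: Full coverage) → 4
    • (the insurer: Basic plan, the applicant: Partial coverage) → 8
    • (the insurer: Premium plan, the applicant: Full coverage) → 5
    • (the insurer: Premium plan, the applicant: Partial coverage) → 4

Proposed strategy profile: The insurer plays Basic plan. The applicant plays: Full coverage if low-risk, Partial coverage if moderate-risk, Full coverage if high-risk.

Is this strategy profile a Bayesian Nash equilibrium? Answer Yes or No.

The insurer plays Basic plan: E[Basic plan] = 0.1·(-5) + 0.5·(-7) + 0.4·(-5) = -6; E[Premium plan] = -2. Not best-responding. ✗
The applicant (risk level low-risk), facing Basic plan: Full coverage gives -2, Partial coverage gives 14. Proposed Full coverage is not best — profitable deviation exists. ✗
The applicant (risk level moderate-risk), facing Basic plan: Full coverage gives -1, Partial coverage gives 0. Proposed Partial coverage is best. ✓
The applicant (risk level high-risk), facing Basic plan: Full coverage gives 4, Partial coverage gives 8. Proposed Full coverage is not best — profitable deviation exists. ✗

No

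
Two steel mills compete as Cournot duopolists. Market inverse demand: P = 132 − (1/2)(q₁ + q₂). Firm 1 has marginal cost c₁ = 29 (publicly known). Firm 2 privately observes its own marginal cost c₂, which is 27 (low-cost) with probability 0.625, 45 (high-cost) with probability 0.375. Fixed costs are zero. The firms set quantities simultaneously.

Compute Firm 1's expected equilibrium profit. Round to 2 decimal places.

2580.01

Firm 2 with cost c maximizes (132 − (1/2)(q₁+q₂) − c)·q₂, giving q₂(c) = (132 − c − (1/2)q₁).
E[c₂] = 0.625·27 + 0.375·45 = 33.75
Firm 1's FOC against E[q₂] yields q₁ = (132 − 2·29 + E[c₂])/(3/2) = (132 − 58 + 33.75)/(3/2) = 71.8333.
E[P] = 132 − (1/2)·(q₁ + E[q₂]) = 64.9167; Firm 1's expected profit = (E[P] − 29)·q₁ = (64.9167 − 29)·71.8333 = 2580.01.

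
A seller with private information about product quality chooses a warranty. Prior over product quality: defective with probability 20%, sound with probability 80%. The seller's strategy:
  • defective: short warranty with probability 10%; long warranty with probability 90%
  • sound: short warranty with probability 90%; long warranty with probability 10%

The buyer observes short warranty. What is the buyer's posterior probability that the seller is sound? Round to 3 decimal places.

0.973

Apply Bayes' rule using the sender's strategy as the likelihood.
P(short warranty) = 0.2·0.1 + 0.8·0.9 = 0.74
P(sound | short warranty) = (0.8·0.9) / 0.74 = 0.72 / 0.74 = 0.972973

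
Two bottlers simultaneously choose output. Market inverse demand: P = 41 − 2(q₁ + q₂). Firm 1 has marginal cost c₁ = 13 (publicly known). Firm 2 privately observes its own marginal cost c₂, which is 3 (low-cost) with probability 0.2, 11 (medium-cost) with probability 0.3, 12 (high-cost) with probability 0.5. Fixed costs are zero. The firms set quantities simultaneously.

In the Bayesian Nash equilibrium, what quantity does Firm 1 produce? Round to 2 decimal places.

4.15

Each type of Firm 2 best-responds to q₁; Firm 1 best-responds to the expected q₂ over Firm 2's types.
Firm 2 with cost c maximizes (41 − 2(q₁+q₂) − c)·q₂, giving q₂(c) = (41 − c − 2q₁)/4.
E[c₂] = 0.2·3 + 0.3·11 + 0.5·12 = 9.9
Firm 1's FOC against E[q₂] yields q₁ = (41 − 2·13 + E[c₂])/6 = (41 − 26 + 9.9)/6 = 4.15.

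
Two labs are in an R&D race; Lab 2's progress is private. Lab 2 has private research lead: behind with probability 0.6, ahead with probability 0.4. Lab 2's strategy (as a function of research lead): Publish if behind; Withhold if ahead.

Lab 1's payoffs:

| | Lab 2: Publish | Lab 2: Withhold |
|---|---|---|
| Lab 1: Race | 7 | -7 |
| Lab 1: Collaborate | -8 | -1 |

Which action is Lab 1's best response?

E[Race] = 0.6·(7) + 0.4·(-7) = 1.4
E[Collaborate] = 0.6·(-8) + 0.4·(-1) = -5.2
Best response: Race (1.4 is the largest).

Race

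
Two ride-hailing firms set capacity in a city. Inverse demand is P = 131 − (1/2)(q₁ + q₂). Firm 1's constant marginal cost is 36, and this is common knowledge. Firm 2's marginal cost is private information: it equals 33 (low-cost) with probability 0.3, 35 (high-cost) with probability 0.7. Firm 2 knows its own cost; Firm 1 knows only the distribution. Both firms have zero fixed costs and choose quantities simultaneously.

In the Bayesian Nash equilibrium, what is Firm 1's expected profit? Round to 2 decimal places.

1938.57

Firm 2 with cost c maximizes (131 − (1/2)(q₁+q₂) − c)·q₂, giving q₂(c) = (131 − c − (1/2)q₁).
E[c₂] = 0.3·33 + 0.7·35 = 34.4
Firm 1's FOC against E[q₂] yields q₁ = (131 − 2·36 + E[c₂])/(3/2) = (131 − 72 + 34.4)/(3/2) = 62.2667.
E[P] = 131 − (1/2)·(q₁ + E[q₂]) = 67.1333; Firm 1's expected profit = (E[P] − 36)·q₁ = (67.1333 − 36)·62.2667 = 1938.57.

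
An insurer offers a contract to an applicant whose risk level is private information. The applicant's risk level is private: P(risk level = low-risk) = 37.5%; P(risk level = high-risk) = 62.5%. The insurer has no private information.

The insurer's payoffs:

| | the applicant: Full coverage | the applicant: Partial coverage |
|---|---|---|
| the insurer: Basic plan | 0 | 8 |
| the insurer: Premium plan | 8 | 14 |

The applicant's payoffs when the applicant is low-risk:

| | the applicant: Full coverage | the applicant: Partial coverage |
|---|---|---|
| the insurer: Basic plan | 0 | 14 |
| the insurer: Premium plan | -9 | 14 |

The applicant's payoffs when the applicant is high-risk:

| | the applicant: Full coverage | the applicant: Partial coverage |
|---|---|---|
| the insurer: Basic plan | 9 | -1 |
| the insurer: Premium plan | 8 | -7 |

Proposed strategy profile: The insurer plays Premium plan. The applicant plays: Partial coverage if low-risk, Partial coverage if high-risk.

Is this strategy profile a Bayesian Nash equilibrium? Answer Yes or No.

The insurer plays Premium plan: E[Premium plan] = 0.375·(14) + 0.625·(14) = 14; E[Basic plan] = 8. Best-responding. ✓
The applicant (risk level low-risk), facing Premium plan: Full coverage gives -9, Partial coverage gives 14. Proposed Partial coverage is best. ✓
The applicant (risk level high-risk), facing Premium plan: Full coverage gives 8, Partial coverage gives -7. Proposed Partial coverage is not best — profitable deviation exists. ✗

No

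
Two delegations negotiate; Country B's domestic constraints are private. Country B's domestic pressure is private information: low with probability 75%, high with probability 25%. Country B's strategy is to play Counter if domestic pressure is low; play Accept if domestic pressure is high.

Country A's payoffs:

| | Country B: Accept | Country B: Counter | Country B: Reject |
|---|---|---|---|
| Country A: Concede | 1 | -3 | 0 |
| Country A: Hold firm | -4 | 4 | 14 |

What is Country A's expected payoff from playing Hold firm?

E[Hold firm] = 0.75·4 + 0.25·(-4) = 3 + (-1) = 2

2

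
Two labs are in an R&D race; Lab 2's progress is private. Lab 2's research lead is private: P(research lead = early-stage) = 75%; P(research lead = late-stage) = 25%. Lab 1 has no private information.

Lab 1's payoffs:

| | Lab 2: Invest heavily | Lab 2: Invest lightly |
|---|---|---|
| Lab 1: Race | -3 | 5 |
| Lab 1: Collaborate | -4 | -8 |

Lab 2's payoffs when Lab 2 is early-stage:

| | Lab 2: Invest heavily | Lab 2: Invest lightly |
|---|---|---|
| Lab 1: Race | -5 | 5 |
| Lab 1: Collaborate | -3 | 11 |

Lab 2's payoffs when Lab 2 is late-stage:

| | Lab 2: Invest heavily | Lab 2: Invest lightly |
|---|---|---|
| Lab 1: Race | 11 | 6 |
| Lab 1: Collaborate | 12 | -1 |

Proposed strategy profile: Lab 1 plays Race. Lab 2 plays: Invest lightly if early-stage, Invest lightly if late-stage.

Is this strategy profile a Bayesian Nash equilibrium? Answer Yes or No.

Lab 1 plays Race: E[Race] = 0.75·(5) + 0.25·(5) = 5; E[Collaborate] = -8. Best-responding. ✓
Lab 2 (research lead early-stage), facing Race: Invest heavily gives -5, Invest lightly gives 5. Proposed Invest lightly is best. ✓
Lab 2 (research lead late-stage), facing Race: Invest heavily gives 11, Invest lightly gives 6. Proposed Invest lightly is not best — profitable deviation exists. ✗

No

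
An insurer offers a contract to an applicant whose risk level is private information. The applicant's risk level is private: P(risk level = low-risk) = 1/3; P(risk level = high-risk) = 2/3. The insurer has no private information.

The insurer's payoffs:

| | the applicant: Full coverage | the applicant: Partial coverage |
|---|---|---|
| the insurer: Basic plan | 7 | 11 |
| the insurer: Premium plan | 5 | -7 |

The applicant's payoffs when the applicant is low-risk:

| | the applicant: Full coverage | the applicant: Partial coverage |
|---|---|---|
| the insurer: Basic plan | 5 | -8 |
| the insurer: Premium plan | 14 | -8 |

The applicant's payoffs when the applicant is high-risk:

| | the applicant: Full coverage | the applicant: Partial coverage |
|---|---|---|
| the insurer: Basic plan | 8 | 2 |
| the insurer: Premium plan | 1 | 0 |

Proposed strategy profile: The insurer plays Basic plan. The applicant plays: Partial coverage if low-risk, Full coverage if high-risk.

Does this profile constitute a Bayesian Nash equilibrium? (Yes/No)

The insurer plays Basic plan: E[Basic plan] = 1/3·(11) + 2/3·(7) = 25/3; E[Premium plan] = 1. Best-responding. ✓
The applicant (risk level low-risk), facing Basic plan: Full coverage gives 5, Partial coverage gives -8. Proposed Partial coverage is not best — profitable deviation exists. ✗
The applicant (risk level high-risk), facing Basic plan: Full coverage gives 8, Partial coverage gives 2. Proposed Full coverage is best. ✓

No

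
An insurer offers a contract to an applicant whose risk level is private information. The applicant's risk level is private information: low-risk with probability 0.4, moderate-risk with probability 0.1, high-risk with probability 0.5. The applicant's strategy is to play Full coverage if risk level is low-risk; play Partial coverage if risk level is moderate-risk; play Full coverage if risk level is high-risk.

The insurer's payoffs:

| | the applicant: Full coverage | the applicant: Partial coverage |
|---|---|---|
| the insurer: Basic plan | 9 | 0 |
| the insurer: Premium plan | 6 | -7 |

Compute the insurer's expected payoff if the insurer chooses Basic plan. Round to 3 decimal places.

8.100

E[Basic plan] = 0.4·9 + 0.1·0 + 0.5·9 = 3.6 + 0 + 4.5 = 8.1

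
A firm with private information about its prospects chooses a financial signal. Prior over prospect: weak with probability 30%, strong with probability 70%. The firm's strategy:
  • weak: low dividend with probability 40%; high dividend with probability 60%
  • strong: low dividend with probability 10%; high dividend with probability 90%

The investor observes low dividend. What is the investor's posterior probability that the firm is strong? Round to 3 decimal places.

0.368

P(low dividend) = 0.3·0.4 + 0.7·0.1 = 0.19
P(strong | low dividend) = (0.7·0.1) / 0.19 = 0.07 / 0.19 = 0.368421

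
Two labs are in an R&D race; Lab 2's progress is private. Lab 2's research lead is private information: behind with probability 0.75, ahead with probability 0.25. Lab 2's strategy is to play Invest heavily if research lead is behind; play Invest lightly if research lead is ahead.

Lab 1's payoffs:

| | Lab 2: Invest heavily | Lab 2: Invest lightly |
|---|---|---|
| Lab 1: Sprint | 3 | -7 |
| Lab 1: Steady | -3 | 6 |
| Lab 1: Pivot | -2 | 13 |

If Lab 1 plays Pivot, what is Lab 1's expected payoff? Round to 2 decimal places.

E[Pivot] = 0.75·(-2) + 0.25·13 = (-1.5) + 3.25 = 1.75

1.75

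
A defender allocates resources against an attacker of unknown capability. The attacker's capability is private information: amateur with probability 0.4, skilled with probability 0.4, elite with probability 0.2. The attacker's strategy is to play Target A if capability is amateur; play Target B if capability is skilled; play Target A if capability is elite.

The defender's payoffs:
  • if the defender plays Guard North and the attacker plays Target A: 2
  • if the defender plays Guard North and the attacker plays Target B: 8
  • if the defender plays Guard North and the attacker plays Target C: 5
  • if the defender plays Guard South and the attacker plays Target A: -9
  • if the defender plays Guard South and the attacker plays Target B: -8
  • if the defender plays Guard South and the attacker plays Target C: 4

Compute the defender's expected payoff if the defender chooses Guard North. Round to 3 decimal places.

4.400

Take the expectation over the attacker's capability, weighting each type's action by its prior probability.
E[Guard North] = 0.4·2 + 0.4·8 + 0.2·2 = 0.8 + 3.2 + 0.4 = 4.4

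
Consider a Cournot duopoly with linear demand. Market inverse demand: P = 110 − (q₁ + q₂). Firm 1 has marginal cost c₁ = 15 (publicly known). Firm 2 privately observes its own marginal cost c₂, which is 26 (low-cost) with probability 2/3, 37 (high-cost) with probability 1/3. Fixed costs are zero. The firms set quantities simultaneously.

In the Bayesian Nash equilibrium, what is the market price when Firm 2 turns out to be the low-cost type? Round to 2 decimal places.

Type-c best response for Firm 2: q₂(c) = (110 − c)/2 − q₁/2.
Firm 1 maximizes expected profit; its first-order condition is 110 − 2q₁ − E[q₂] − 15 = 0.
Substituting E[q₂] and solving: E[c₂] = 29.6667, so q₁ = (110 − 2·15 + 29.6667)/3 = 36.5556.
q₂(low-cost) = 23.7222, so P = 110 − (36.5556 + 23.7222) = 49.7222.

49.72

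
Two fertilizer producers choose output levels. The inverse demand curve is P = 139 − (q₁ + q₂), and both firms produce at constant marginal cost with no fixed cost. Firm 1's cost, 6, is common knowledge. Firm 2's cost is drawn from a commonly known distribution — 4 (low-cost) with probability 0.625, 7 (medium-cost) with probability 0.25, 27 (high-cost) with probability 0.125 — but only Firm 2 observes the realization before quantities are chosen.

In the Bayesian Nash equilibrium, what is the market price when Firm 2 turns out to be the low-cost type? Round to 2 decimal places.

49.06

Type-c best response for Firm 2: q₂(c) = (139 − c)/2 − q₁/2.
Firm 1 maximizes expected profit; its first-order condition is 139 − 2q₁ − E[q₂] − 6 = 0.
Substituting E[q₂] and solving: E[c₂] = 7.625, so q₁ = (139 − 2·6 + 7.625)/3 = 44.875.
q₂(low-cost) = 45.0625, so P = 139 − (44.875 + 45.0625) = 49.0625.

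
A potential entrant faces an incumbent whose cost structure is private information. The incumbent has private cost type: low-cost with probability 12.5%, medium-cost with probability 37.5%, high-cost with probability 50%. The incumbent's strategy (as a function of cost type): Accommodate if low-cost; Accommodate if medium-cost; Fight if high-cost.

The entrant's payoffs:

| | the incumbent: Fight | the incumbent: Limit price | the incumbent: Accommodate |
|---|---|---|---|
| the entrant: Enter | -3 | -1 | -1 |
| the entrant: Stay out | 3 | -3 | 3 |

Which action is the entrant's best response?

E[Enter] = 0.125·(-1) + 0.375·(-1) + 0.5·(-3) = -2
E[Stay out] = 0.125·(3) + 0.375·(3) + 0.5·(3) = 3
Best response: Stay out (3 is the largest).

Stay out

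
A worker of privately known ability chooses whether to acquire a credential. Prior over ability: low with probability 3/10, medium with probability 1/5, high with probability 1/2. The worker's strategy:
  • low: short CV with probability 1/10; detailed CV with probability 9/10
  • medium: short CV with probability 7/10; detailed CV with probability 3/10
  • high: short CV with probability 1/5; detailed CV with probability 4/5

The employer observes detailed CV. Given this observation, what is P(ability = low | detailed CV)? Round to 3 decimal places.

P(detailed CV) = (3/10)·(9/10) + (1/5)·(3/10) + (1/2)·(4/5) = 73/100
P(low | detailed CV) = ((3/10)·(9/10)) / (73/100) = (27/100) / (73/100) = 27/73

0.370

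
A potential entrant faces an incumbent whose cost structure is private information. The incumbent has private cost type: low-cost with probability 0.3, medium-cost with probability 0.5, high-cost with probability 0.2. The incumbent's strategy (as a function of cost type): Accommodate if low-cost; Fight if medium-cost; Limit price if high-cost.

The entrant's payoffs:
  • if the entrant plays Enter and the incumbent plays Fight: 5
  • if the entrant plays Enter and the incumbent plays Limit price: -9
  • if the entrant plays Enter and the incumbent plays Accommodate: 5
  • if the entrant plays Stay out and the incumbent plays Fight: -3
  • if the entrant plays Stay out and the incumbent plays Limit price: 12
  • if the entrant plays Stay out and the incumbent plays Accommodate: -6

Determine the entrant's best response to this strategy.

Compute the entrant's expected payoff for each action, taking the expectation over the incumbent's type.
E[Enter] = 0.3·(5) + 0.5·(5) + 0.2·(-9) = 2.2
E[Stay out] = 0.3·(-6) + 0.5·(-3) + 0.2·(12) = -0.9
Best response: Enter (2.2 is the largest).

Enter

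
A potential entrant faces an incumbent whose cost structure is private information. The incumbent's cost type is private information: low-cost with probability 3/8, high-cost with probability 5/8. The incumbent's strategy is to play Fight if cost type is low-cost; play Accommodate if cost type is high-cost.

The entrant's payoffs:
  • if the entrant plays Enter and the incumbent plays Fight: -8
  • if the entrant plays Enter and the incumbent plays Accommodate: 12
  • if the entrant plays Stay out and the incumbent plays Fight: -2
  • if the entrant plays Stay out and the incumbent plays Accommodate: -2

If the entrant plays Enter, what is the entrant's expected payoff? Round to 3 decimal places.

4.500

Take the expectation over the incumbent's cost type, weighting each type's action by its prior probability.
E[Enter] = 3/8·(-8) + 5/8·12 = (-3) + 15/2 = 9/2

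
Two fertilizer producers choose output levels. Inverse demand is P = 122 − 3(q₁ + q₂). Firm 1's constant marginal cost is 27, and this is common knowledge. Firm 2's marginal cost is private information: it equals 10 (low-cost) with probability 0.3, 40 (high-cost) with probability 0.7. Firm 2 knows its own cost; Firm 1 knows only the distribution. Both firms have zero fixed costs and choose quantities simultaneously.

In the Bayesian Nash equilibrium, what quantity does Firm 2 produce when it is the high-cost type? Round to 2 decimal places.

Type-c best response for Firm 2: q₂(c) = (122 − c)/6 − q₁/2.
Firm 1 maximizes expected profit; its first-order condition is 122 − 6q₁ − 3E[q₂] − 27 = 0.
Substituting E[q₂] and solving: E[c₂] = 31, so q₁ = (122 − 2·27 + 31)/9 = 11.
q₂(high-cost) = (122 − 40 − 3·11)/6 = 8.16667.

8.17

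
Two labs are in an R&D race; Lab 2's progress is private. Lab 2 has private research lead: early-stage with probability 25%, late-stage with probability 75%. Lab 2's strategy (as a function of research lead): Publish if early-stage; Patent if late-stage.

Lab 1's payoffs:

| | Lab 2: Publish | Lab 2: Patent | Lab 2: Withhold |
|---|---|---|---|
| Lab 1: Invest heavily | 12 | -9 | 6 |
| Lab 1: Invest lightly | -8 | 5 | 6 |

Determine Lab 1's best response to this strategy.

E[Invest heavily] = 0.25·(12) + 0.75·(-9) = -3.75
E[Invest lightly] = 0.25·(-8) + 0.75·(5) = 1.75
Best response: Invest lightly (1.75 is the largest).

Invest lightly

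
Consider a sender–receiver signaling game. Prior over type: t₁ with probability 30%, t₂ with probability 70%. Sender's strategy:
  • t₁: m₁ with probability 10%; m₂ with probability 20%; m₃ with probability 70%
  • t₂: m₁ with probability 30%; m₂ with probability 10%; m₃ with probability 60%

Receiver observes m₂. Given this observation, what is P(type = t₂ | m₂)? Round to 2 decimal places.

0.54

P(m₂) = 0.3·0.2 + 0.7·0.1 = 0.13
P(t₂ | m₂) = (0.7·0.1) / 0.13 = 0.07 / 0.13 = 0.538462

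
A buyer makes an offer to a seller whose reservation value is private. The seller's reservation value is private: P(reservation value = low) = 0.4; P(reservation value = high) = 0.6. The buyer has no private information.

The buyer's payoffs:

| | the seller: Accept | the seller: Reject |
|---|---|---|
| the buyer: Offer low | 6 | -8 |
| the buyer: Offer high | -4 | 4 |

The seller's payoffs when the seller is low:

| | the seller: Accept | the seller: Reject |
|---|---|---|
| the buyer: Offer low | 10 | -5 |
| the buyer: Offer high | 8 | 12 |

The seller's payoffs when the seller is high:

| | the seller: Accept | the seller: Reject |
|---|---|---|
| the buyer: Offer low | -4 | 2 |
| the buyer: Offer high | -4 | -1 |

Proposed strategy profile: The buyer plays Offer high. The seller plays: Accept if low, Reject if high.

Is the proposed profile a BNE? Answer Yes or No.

No

The buyer plays Offer high: E[Offer high] = 0.4·(-4) + 0.6·(4) = 0.8; E[Offer low] = -2.4. Best-responding. ✓
The seller (reservation value low), facing Offer high: Accept gives 8, Reject gives 12. Proposed Accept is not best — profitable deviation exists. ✗
The seller (reservation value high), facing Offer high: Accept gives -4, Reject gives -1. Proposed Reject is best. ✓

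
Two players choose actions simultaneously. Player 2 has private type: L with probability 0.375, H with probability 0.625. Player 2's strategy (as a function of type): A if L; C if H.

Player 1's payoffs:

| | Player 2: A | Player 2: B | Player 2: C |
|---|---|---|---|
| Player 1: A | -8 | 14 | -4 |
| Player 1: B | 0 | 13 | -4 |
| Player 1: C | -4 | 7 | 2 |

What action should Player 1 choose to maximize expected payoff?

E[A] = 0.375·(-8) + 0.625·(-4) = -5.5
E[B] = 0.375·(0) + 0.625·(-4) = -2.5
E[C] = 0.375·(-4) + 0.625·(2) = -0.25
Best response: C (-0.25 is the largest).

C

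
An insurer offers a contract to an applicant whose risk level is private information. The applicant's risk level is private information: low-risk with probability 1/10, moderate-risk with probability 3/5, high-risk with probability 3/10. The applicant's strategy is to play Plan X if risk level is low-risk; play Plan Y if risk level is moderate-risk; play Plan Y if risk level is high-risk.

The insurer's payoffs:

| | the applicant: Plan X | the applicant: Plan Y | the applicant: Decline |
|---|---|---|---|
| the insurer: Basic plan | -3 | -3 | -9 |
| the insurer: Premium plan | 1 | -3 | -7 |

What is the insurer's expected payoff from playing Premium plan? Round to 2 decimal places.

-2.60

E[Premium plan] = 1/10·1 + 3/5·(-3) + 3/10·(-3) = 1/10 + (-9/5) + (-9/10) = -13/5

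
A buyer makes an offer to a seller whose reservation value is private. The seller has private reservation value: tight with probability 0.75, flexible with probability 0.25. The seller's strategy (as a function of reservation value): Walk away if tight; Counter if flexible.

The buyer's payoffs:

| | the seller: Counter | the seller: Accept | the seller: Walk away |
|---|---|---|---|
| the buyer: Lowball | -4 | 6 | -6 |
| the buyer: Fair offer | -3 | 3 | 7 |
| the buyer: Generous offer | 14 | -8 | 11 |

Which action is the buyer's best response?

Generous offer

E[Lowball] = 0.75·(-6) + 0.25·(-4) = -5.5
E[Fair offer] = 0.75·(7) + 0.25·(-3) = 4.5
E[Generous offer] = 0.75·(11) + 0.25·(14) = 11.75
Best response: Generous offer (11.75 is the largest).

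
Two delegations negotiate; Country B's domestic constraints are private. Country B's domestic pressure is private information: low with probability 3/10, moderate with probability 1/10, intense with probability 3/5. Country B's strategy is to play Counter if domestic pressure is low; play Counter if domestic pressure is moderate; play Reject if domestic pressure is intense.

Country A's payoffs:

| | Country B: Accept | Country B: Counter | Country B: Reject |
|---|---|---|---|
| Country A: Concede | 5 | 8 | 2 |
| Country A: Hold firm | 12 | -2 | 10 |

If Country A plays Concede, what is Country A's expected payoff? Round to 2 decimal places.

E[Concede] = 3/10·8 + 1/10·8 + 3/5·2 = 12/5 + 4/5 + 6/5 = 22/5

4.40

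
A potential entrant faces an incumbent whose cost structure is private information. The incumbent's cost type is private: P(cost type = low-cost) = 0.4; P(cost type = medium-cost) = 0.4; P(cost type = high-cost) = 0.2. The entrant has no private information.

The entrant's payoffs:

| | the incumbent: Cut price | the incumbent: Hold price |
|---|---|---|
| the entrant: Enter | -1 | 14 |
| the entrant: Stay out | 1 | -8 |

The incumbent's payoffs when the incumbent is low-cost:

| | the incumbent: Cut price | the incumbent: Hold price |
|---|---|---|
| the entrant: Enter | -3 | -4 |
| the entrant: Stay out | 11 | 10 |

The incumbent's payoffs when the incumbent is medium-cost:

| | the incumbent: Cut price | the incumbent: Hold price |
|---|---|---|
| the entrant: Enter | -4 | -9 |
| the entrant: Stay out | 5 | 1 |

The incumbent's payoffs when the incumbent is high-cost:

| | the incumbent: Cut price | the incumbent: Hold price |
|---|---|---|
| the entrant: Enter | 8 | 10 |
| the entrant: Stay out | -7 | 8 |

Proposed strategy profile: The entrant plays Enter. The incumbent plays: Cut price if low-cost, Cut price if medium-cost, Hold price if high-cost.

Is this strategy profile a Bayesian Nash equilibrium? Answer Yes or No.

Yes

The entrant plays Enter: E[Enter] = 0.4·(-1) + 0.4·(-1) + 0.2·(14) = 2; E[Stay out] = -0.8. Best-responding. ✓
The incumbent (cost type low-cost), facing Enter: Cut price gives -3, Hold price gives -4. Proposed Cut price is best. ✓
The incumbent (cost type medium-cost), facing Enter: Cut price gives -4, Hold price gives -9. Proposed Cut price is best. ✓
The incumbent (cost type high-cost), facing Enter: Cut price gives 8, Hold price gives 10. Proposed Hold price is best. ✓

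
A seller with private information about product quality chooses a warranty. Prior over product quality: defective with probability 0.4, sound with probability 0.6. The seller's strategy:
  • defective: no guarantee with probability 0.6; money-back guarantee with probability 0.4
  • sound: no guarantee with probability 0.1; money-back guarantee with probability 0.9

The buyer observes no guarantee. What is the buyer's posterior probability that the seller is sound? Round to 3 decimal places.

P(no guarantee) = 0.4·0.6 + 0.6·0.1 = 0.3
P(sound | no guarantee) = (0.6·0.1) / 0.3 = 0.06 / 0.3 = 0.2

0.200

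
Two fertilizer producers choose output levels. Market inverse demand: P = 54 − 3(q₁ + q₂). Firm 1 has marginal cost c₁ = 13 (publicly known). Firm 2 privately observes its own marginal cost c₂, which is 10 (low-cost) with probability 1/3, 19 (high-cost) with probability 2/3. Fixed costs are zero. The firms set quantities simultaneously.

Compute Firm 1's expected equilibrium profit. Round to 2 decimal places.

71.70

Each type of Firm 2 best-responds to q₁; Firm 1 best-responds to the expected q₂ over Firm 2's types.
Firm 2 with cost c maximizes (54 − 3(q₁+q₂) − c)·q₂, giving q₂(c) = (54 − c − 3q₁)/6.
E[c₂] = 1/3·10 + 2/3·19 = 16
Firm 1's FOC against E[q₂] yields q₁ = (54 − 2·13 + E[c₂])/9 = (54 − 26 + 16)/9 = 4.88889.
E[P] = 54 − 3·(q₁ + E[q₂]) = 27.6667; Firm 1's expected profit = (E[P] − 13)·q₁ = (27.6667 − 13)·4.88889 = 71.7037.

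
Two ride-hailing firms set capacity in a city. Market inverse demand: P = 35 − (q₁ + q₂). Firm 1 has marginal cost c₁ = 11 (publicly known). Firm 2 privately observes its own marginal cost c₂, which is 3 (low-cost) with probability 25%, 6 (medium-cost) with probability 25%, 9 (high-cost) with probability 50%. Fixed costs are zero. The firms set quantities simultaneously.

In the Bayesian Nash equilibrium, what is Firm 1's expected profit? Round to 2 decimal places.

43.34

Firm 2 with cost c maximizes (35 − (q₁+q₂) − c)·q₂, giving q₂(c) = (35 − c − q₁)/2.
E[c₂] = 0.25·3 + 0.25·6 + 0.5·9 = 6.75
Firm 1's FOC against E[q₂] yields q₁ = (35 − 2·11 + E[c₂])/3 = (35 − 22 + 6.75)/3 = 6.58333.
E[P] = 35 − (q₁ + E[q₂]) = 17.5833; Firm 1's expected profit = (E[P] − 11)·q₁ = (17.5833 − 11)·6.58333 = 43.3403.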